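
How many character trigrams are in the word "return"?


Word: "return" (length 6)
Number of 3-grams = length - 3 + 1 = 6 - 3 + 1
= 4


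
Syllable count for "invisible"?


Word: "invisible"
Syllable breakdown: in-vis-i-ble
Counting: 4 parts
= 4 syllables


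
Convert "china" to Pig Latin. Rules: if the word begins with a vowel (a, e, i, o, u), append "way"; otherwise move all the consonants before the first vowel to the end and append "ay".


Word: "china"
Starts with consonant(s) → move to end, add 'ay'
Consonant cluster: "ch"
Pig Latin = "inachay"


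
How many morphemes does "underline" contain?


Word: "underline"
Morphemes: under- + line
Each morpheme carries meaning
= 2 morphemes


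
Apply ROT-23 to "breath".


Word: "breath"
Shift: 23
Each letter → (letter + shift) mod 26:
  'b' (1) + 23 = 24 → 'y'
  'r' (17) + 23 = 14 → 'o'
  'e' (4) + 23 = 1 → 'b'
  'a' (0) + 23 = 23 → 'x'
  't' (19) + 23 = 16 → 'q'
  'h' (7) + 23 = 4 → 'e'
Result = "yobxqe"


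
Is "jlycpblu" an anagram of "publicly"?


Word 1: "publicly" → sorted: bcillpuy
Word 2: "jlycpblu" → sorted: bcjllpuy
Same letters? bcillpuy != bcjllpuy
Anagram = No


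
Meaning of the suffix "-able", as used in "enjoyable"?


Suffix: -able
Example: enjoyable = enjoy + -able
Meaning = capable of


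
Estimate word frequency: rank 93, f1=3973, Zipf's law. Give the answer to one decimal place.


Zipf's law: f(r) = f(1) / r
f(1) = 3973
f(93) = 3973 / 93
= 42.7 occurrences


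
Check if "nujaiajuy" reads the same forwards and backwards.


Word: "nujaiajuy"
Reversed: "yujaiajun"
Forward == Backward? nujaiajuy != yujaiajun
Palindrome = No


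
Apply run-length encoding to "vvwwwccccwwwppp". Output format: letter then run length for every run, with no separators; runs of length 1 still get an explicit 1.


String: "vvwwwccccwwwppp"
Scanning for consecutive runs:
  'v' x 2
  'w' x 3
  'c' x 4
  'w' x 3
  'p' x 3
RLE = "v2w3c4w3p3"


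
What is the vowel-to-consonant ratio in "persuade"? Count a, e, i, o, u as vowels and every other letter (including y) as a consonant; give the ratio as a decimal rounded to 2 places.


Word: "persuade"
Vowels (a,e,i,o,u): 4
Consonants: 4
Ratio = 4/4
= 1.00


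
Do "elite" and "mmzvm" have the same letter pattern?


Pattern of "elite": [0, 1, 2, 3, 0]
Pattern of "mmzvm": [0, 0, 1, 2, 0]
Patterns do not match
Same pattern = No


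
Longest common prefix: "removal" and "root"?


Word 1: "removal"
Word 2: "root"
Comparing from start:
  Pos 0: 'r' == 'r'
  Pos 1: 'e' != 'o' (stop)
LCP = "r" (length 1)


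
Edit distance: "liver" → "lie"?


Word 1: "liver" (length 5)
Word 2: "lie" (length 3)
One optimal edit sequence (insert/delete/substitute each cost 1):
  1. keep 'l'
  2. keep 'i'
  3. delete 'v'  (+1)
  4. keep 'e'
  5. delete 'r'  (+1)
Total edit operations: 2
Edit distance = 2


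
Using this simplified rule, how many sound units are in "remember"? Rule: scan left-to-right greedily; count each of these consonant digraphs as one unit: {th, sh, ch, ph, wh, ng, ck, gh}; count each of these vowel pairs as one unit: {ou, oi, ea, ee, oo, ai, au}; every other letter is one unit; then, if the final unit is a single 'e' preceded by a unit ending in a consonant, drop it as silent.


Word: "remember" (8 letters)
Left-to-right scan:
  (1) 'r' (letter)
  (2) 'e' (letter)
  (3) 'm' (letter)
  (4) 'e' (letter)
  (5) 'm' (letter)
  (6) 'b' (letter)
  (7) 'e' (letter)
  (8) 'r' (letter)
Units from scan: 8
Sound units = 8 units


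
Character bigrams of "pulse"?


Word: "pulse" (length 5)
Number of bigrams = 5 - 2 + 1 = 4
  Position 0: "pu"
  Position 1: "ul"
  Position 2: "ls"
  Position 3: "se"
Bigrams = "pu", "ul", "ls", "se"


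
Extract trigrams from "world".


Word: "world" (length 5)
Number of trigrams = 5 - 3 + 1 = 3
  Position 0: "wor"
  Position 1: "orl"
  Position 2: "rld"
Trigrams = "wor", "orl", "rld"


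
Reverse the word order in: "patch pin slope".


Original: "patch pin slope"
Words (1..n): patch | pin | slope
Reversed (n..1): slope | pin | patch
Result = "slope pin patch"


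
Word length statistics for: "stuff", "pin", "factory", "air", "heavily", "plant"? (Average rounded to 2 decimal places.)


Lengths: "stuff"=5, "pin"=3, "factory"=7, "air"=3, "heavily"=7, "plant"=5
Sum = 30, Count = 6
Average = 30/6 = 5.00
= avg=5.00, min=3, max=7


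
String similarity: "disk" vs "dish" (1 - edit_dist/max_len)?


Word 1: "disk" (length 4)
Word 2: "dish" (length 4)
One optimal edit sequence:
  1. keep 'd'
  2. keep 'i'
  3. keep 's'
  4. substitute 'k' -> 'h'  (+1)
Edit distance = 1
Max length = max(4, 4) = 4
Similarity = 1 - 1/4
= 0.7500


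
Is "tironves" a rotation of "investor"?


Word: "investor", Candidate: "tironves"
Method: check if candidate is substring of word+word
"investorinvestor" contains "tironves"? No
Is rotation = No


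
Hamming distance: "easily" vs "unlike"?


Comparing character by character (same length = 6):
  Pos 0: 'e' vs 'u' !=
  Pos 1: 'a' vs 'n' !=
  Pos 2: 's' vs 'l' !=
  Pos 3: 'i' vs 'i' =
  Pos 4: 'l' vs 'k' !=
  Pos 5: 'y' vs 'e' !=
Hamming distance = 5


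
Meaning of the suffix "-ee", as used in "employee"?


Suffix: -ee
Example: employee (employ + -ee)
Meaning = one who receives


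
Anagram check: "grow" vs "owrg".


Word 1: "grow" → sorted: gorw
Word 2: "owrg" → sorted: gorw
Same letters? gorw == gorw
Anagram = Yes


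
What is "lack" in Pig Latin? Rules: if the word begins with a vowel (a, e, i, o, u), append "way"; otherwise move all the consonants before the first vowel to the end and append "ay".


Word: "lack"
Starts with consonant(s) → move to end, add 'ay'
Consonant cluster: "l"
Pig Latin = "acklay"


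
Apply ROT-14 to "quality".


Word: "quality"
Shift: 14
Each letter → (letter + shift) mod 26:
  'q' (16) + 14 = 4 → 'e'
  'u' (20) + 14 = 8 → 'i'
  'a' (0) + 14 = 14 → 'o'
  'l' (11) + 14 = 25 → 'z'
  'i' (8) + 14 = 22 → 'w'
  't' (19) + 14 = 7 → 'h'
  'y' (24) + 14 = 12 → 'm'
Result = "eiozwhm"


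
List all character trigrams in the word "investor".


Word: "investor" (length 8)
Number of trigrams = 8 - 3 + 1 = 6
  Position 0: "inv"
  Position 1: "nve"
  Position 2: "ves"
  Position 3: "est"
  Position 4: "sto"
  Position 5: "tor"
Trigrams = "inv", "nve", "ves", "est", "sto", "tor"


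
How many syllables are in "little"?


Word: "little"
Syllable breakdown: lit / tle
Counting: 2 parts
= 2 syllables


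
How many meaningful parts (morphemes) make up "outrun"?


Word: "outrun"
Morphemes: out- + run
Each morpheme carries meaning
= 2 morphemes


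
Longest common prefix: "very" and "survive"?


Word 1: "very"
Word 2: "survive"
Comparing from start:
  Pos 0: 'v' != 's' (stop)
LCP = "" (length 0)


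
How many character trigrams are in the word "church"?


Word: "church" (length 6)
Number of 3-grams = length - 3 + 1 = 6 - 3 + 1
= 4


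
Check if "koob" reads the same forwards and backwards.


Word: "koob"
Reversed: "book"
Forward == Backward? koob != book
Palindrome = No


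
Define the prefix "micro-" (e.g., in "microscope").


Prefix: micro-
Example: microscope = micro- + scope
Meaning = small


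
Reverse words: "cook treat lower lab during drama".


Original: "cook treat lower lab during drama"
Words (1..n): cook | treat | lower | lab | during | drama
Reversed (n..1): drama | during | lab | lower | treat | cook
Result = "drama during lab lower treat cook"


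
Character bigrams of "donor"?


Word: "donor" (length 5)
Number of bigrams = 5 - 2 + 1 = 4
  Position 0: "do"
  Position 1: "on"
  Position 2: "no"
  Position 3: "or"
Bigrams = "do", "on", "no", "or"


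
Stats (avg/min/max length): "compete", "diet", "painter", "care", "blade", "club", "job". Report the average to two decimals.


Lengths: "compete"=7, "diet"=4, "painter"=7, "care"=4, "blade"=5, "club"=4, "job"=3
Sum = 34, Count = 7
Average = 34/7 = 4.86
= avg=4.86, min=3, max=7


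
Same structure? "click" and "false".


Pattern of "click": [0, 1, 2, 0, 3]
Pattern of "false": [0, 1, 2, 3, 4]
Patterns do not match
Same pattern = No


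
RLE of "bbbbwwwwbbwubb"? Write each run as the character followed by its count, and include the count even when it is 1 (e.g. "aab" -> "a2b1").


String: "bbbbwwwwbbwubb"
Scanning for consecutive runs:
  'b' x 4
  'w' x 4
  'b' x 2
  'w' x 1
  'u' x 1
  'b' x 2
RLE = "b4w4b2w1u1b2"


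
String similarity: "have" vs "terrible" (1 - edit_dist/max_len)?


Word 1: "have" (length 4)
Word 2: "terrible" (length 8)
One optimal edit sequence:
  1. insert 't'  (+1)
  2. insert 'e'  (+1)
  3. insert 'r'  (+1)
  4. insert 'r'  (+1)
  5. substitute 'h' -> 'i'  (+1)
  6. substitute 'a' -> 'b'  (+1)
  7. substitute 'v' -> 'l'  (+1)
  8. keep 'e'
Edit distance = 7
Max length = max(4, 8) = 8
Similarity = 1 - 7/8
= 0.1250


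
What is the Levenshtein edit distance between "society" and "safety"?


Word 1: "society" (length 7)
Word 2: "safety" (length 6)
One optimal edit sequence (insert/delete/substitute each cost 1):
  1. keep 's'
  2. delete 'o'  (+1)
  3. substitute 'c' -> 'a'  (+1)
  4. substitute 'i' -> 'f'  (+1)
  5. keep 'e'
  6. keep 't'
  7. keep 'y'
Total edit operations: 3
Edit distance = 3


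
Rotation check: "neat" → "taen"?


Word: "neat", Candidate: "taen"
Method: check if candidate is substring of word+word
"neatneat" contains "taen"? No
Is rotation = No


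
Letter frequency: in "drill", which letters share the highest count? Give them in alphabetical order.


Word: "drill"
Letter counts:
  'd': 1
  'i': 1
  'l': 2
  'r': 1
Maximum count = 2
Most frequent = 'l' (2 times each)


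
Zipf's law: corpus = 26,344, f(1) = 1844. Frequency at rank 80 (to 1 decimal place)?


Zipf's law: f(r) = f(1) / r
f(1) = 1844
f(80) = 1844 / 80
= 23.1 occurrences


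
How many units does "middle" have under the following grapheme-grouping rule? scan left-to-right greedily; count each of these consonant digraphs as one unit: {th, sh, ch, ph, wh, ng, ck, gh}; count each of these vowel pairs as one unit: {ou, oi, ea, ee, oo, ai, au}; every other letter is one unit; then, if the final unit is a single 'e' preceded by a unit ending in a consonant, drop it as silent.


Word: "middle" (6 letters)
Left-to-right scan:
  (1) 'm' (letter)
  (2) 'i' (letter)
  (3) 'd' (letter)
  (4) 'd' (letter)
  (5) 'l' (letter)
  (6) 'e' (letter)
Units from scan: 6
Final unit is 'e' after a consonant -> drop as silent (-1)
Sound units = 5 units


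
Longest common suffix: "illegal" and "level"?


Word 1: "illegal"
Word 2: "level"
Comparing from end:
  Pos -1: 'l' == 'l'
  Pos -2: 'a' != 'e' (stop)
LCS = "l" (length 1)


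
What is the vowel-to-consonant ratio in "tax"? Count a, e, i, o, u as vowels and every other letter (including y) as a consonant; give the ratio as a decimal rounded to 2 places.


Word: "tax"
Vowels (a,e,i,o,u): 1
Consonants: 2
Ratio = 1/2
= 0.50


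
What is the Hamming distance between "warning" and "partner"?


Comparing character by character (same length = 7):
  Pos 0: 'w' vs 'p' !=
  Pos 1: 'a' vs 'a' =
  Pos 2: 'r' vs 'r' =
  Pos 3: 'n' vs 't' !=
  Pos 4: 'i' vs 'n' !=
  Pos 5: 'n' vs 'e' !=
  Pos 6: 'g' vs 'r' !=
Hamming distance = 5


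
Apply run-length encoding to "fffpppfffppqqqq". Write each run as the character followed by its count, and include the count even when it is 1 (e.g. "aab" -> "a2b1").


String: "fffpppfffppqqqq"
Scanning for consecutive runs:
  'f' x 3
  'p' x 3
  'f' x 3
  'p' x 2
  'q' x 4
RLE = "f3p3f3p2q4"


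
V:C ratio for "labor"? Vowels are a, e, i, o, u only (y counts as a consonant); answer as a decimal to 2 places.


Word: "labor"
Vowels (a,e,i,o,u): 2
Consonants: 3
Ratio = 2/3
= 0.67


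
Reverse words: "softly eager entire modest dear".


Original: "softly eager entire modest dear"
Words (1..n): softly | eager | entire | modest | dear
Reversed (n..1): dear | modest | entire | eager | softly
Result = "dear modest entire eager softly"


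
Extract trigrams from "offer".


Word: "offer" (length 5)
Number of trigrams = 5 - 3 + 1 = 3
  Position 0: "off"
  Position 1: "ffe"
  Position 2: "fer"
Trigrams = "off", "ffe", "fer"


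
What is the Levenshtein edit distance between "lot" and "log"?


Word 1: "lot" (length 3)
Word 2: "log" (length 3)
One optimal edit sequence (insert/delete/substitute each cost 1):
  1. keep 'l'
  2. keep 'o'
  3. substitute 't' -> 'g'  (+1)
Total edit operations: 1
Edit distance = 1


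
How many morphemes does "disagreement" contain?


Word: "disagreement"
Morphemes: dis- | agree | -ment
Each morpheme carries meaning
= 3 morphemes


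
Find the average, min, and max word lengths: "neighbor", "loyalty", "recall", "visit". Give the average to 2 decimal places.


Lengths: "neighbor"=8, "loyalty"=7, "recall"=6, "visit"=5
Sum = 26, Count = 4
Average = 26/4 = 6.50
= avg=6.50, min=5, max=8


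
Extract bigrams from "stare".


Word: "stare" (length 5)
Number of bigrams = 5 - 2 + 1 = 4
  Position 0: "st"
  Position 1: "ta"
  Position 2: "ar"
  Position 3: "re"
Bigrams = "st", "ta", "ar", "re"


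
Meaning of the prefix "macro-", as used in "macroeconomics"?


Prefix: macro-
Example: macroeconomics = macro- + economics
Meaning = large


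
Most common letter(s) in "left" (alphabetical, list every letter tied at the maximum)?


Word: "left"
Letter counts:
  'e': 1
  'f': 1
  'l': 1
  't': 1
Maximum count = 1
Most frequent = 'e', 'f', 'l', 't' (1 time each)


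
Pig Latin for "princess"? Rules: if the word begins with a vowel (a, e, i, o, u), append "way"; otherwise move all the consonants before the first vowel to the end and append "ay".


Word: "princess"
Starts with consonant(s) → move to end, add 'ay'
Consonant cluster: "pr"
Pig Latin = "incesspray"


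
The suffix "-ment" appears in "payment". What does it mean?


Suffix: -ment
Example: payment (pay + -ment)
Meaning = result of action


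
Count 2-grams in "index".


Word: "index" (length 5)
Number of 2-grams = length - 2 + 1 = 5 - 2 + 1
= 4


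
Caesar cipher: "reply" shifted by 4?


Word: "reply"
Shift: 4
Each letter → (letter + shift) mod 26:
  'r' (17) + 4 = 21 → 'v'
  'e' (4) + 4 = 8 → 'i'
  'p' (15) + 4 = 19 → 't'
  'l' (11) + 4 = 15 → 'p'
  'y' (24) + 4 = 2 → 'c'
Result = "vitpc"


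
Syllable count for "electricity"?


Word: "electricity"
Syllable breakdown: e | lec | tric | i | ty
Counting: 5 parts
= 5 syllables


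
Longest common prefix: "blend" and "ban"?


Word 1: "blend"
Word 2: "ban"
Comparing from start:
  Pos 0: 'b' == 'b'
  Pos 1: 'l' != 'a' (stop)
LCP = "b" (length 1)


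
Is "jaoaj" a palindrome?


Word: "jaoaj"
Reversed: "jaoaj"
Forward == Backward? jaoaj == jaoaj
Palindrome = Yes


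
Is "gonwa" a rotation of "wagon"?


Word: "wagon", Candidate: "gonwa"
Method: check if candidate is substring of word+word
"wagonwagon" contains "gonwa"? Yes
Is rotation = Yes


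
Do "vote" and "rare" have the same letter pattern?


Pattern of "vote": [0, 1, 2, 3]
Pattern of "rare": [0, 1, 0, 2]
Patterns do not match
Same pattern = No


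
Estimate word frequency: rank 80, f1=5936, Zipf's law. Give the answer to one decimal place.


Zipf's law: f(r) = f(1) / r
f(1) = 5936
f(80) = 5936 / 80
= 74.2 occurrences


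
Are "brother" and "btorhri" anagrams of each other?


Word 1: "brother" → sorted: behorrt
Word 2: "btorhri" → sorted: bhiorrt
Same letters? behorrt != bhiorrt
Anagram = No


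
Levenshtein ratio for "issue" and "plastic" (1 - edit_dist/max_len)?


Word 1: "issue" (length 5)
Word 2: "plastic" (length 7)
One optimal edit sequence:
  1. insert 'p'  (+1)
  2. insert 'l'  (+1)
  3. substitute 'i' -> 'a'  (+1)
  4. keep 's'
  5. substitute 's' -> 't'  (+1)
  6. substitute 'u' -> 'i'  (+1)
  7. substitute 'e' -> 'c'  (+1)
Edit distance = 6
Max length = max(5, 7) = 7
Similarity = 1 - 6/7
= 0.1429


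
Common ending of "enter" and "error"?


Word 1: "enter"
Word 2: "error"
Comparing from end:
  Pos -1: 'r' == 'r'
  Pos -2: 'e' != 'o' (stop)
LCS = "r" (length 1)


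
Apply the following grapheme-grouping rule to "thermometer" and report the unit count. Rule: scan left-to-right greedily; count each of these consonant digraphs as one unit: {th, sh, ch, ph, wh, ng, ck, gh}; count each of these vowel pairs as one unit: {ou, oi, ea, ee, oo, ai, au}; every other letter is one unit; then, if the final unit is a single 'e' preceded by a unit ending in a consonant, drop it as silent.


Word: "thermometer" (11 letters)
Left-to-right scan:
  (1) 'th' (digraph)
  (2) 'e' (letter)
  (3) 'r' (letter)
  (4) 'm' (letter)
  (5) 'o' (letter)
  (6) 'm' (letter)
  (7) 'e' (letter)
  (8) 't' (letter)
  (9) 'e' (letter)
  (10) 'r' (letter)
Units from scan: 10
Sound units = 10 units


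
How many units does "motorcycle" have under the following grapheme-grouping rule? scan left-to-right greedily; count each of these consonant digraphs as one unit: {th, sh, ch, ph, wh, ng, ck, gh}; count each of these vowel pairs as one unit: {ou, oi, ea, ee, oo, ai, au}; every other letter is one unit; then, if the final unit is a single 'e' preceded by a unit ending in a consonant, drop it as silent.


Word: "motorcycle" (10 letters)
Left-to-right scan:
  1. 'm' (letter)
  2. 'o' (letter)
  3. 't' (letter)
  4. 'o' (letter)
  5. 'r' (letter)
  6. 'c' (letter)
  7. 'y' (letter)
  8. 'c' (letter)
  9. 'l' (letter)
  10. 'e' (letter)
Units from scan: 10
Final unit is 'e' after a consonant -> drop as silent (-1)
Sound units = 9 units


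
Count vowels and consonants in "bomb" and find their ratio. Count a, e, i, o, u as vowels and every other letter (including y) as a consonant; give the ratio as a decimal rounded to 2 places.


Word: "bomb"
Vowels (a,e,i,o,u): 1
Consonants: 3
Ratio = 1/3
= 0.33


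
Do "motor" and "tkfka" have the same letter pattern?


Pattern of "motor": [0, 1, 2, 1, 3]
Pattern of "tkfka": [0, 1, 2, 1, 3]
Patterns match
Same pattern = Yes


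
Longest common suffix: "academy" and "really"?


Word 1: "academy"
Word 2: "really"
Comparing from end:
  Pos -1: 'y' == 'y'
  Pos -2: 'm' != 'l' (stop)
LCS = "y" (length 1)


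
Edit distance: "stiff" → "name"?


Word 1: "stiff" (length 5)
Word 2: "name" (length 4)
One optimal edit sequence (insert/delete/substitute each cost 1):
  1. delete 's'  (+1)
  2. substitute 't' -> 'n'  (+1)
  3. substitute 'i' -> 'a'  (+1)
  4. substitute 'f' -> 'm'  (+1)
  5. substitute 'f' -> 'e'  (+1)
Total edit operations: 5
Edit distance = 5


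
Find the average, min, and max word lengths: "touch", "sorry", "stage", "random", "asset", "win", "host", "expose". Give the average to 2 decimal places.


Lengths: "touch"=5, "sorry"=5, "stage"=5, "random"=6, "asset"=5, "win"=3, "host"=4, "expose"=6
Sum = 39, Count = 8
Average = 39/8 = 4.88
= avg=4.88, min=3, max=6


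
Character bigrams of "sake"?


Word: "sake" (length 4)
Number of bigrams = 4 - 2 + 1 = 3
  Position 0: "sa"
  Position 1: "ak"
  Position 2: "ke"
Bigrams = "sa", "ak", "ke"


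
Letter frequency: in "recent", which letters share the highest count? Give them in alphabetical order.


Word: "recent"
Letter counts:
  'c': 1
  'e': 2
  'n': 1
  'r': 1
  't': 1
Maximum count = 2
Most frequent = 'e' (2 times each)


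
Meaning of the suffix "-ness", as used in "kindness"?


Suffix: -ness
As in: kindness -> kind + -ness
Meaning = state of being


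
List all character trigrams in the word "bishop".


Word: "bishop" (length 6)
Number of trigrams = 6 - 3 + 1 = 4
  Position 0: "bis"
  Position 1: "ish"
  Position 2: "sho"
  Position 3: "hop"
Trigrams = "bis", "ish", "sho", "hop"


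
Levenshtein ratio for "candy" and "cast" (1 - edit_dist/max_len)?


Word 1: "candy" (length 5)
Word 2: "cast" (length 4)
One optimal edit sequence:
  1. keep 'c'
  2. keep 'a'
  3. delete 'n'  (+1)
  4. substitute 'd' -> 's'  (+1)
  5. substitute 'y' -> 't'  (+1)
Edit distance = 3
Max length = max(5, 4) = 5
Similarity = 1 - 3/5
= 0.4000


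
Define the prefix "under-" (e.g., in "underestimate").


Prefix: under-
As in: underestimate -> under- + estimate
Meaning = insufficient


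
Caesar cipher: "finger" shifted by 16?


Word: "finger"
Shift: 16
Each letter → (letter + shift) mod 26:
  'f' (5) + 16 = 21 → 'v'
  'i' (8) + 16 = 24 → 'y'
  'n' (13) + 16 = 3 → 'd'
  'g' (6) + 16 = 22 → 'w'
  'e' (4) + 16 = 20 → 'u'
  'r' (17) + 16 = 7 → 'h'
Result = "vydwuh"


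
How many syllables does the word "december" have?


Word: "december"
Syllable breakdown: de / cem / ber
Counting: 3 parts
= 3 syllables


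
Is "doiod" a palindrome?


Word: "doiod"
Reversed: "doiod"
Forward == Backward? doiod == doiod
Palindrome = Yes


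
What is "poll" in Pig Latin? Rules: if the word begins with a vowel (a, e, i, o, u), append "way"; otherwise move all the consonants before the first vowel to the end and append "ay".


Word: "poll"
Starts with consonant(s) → move to end, add 'ay'
Consonant cluster: "p"
Pig Latin = "ollpay"


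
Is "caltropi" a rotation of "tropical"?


Word: "tropical", Candidate: "caltropi"
Method: check if candidate is substring of word+word
"tropicaltropical" contains "caltropi"? Yes
Is rotation = Yes


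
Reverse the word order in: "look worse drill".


Original: "look worse drill"
Words (1..n): look | worse | drill
Reversed (n..1): drill | worse | look
Result = "drill worse look"


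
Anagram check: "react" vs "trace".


Word 1: "react" → sorted: acert
Word 2: "trace" → sorted: acert
Same letters? acert == acert
Anagram = Yes


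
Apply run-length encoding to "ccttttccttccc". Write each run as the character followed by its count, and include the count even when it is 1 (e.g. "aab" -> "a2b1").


String: "ccttttccttccc"
Scanning for consecutive runs:
  'c' x 2
  't' x 4
  'c' x 2
  't' x 2
  'c' x 3
RLE = "c2t4c2t2c3"


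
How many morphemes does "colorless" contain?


Word: "colorless"
Morphemes: color + -less
Each morpheme carries meaning
= 2 morphemes


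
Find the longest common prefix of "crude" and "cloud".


Word 1: "crude"
Word 2: "cloud"
Comparing from start:
  Pos 0: 'c' == 'c'
  Pos 1: 'r' != 'l' (stop)
LCP = "c" (length 1)


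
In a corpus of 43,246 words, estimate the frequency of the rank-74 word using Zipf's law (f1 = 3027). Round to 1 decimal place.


Zipf's law: f(r) = f(1) / r
f(1) = 3027
f(74) = 3027 / 74
= 40.9 occurrences


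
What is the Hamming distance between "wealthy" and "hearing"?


Comparing character by character (same length = 7):
  Pos 0: 'w' vs 'h' !=
  Pos 1: 'e' vs 'e' =
  Pos 2: 'a' vs 'a' =
  Pos 3: 'l' vs 'r' !=
  Pos 4: 't' vs 'i' !=
  Pos 5: 'h' vs 'n' !=
  Pos 6: 'y' vs 'g' !=
Hamming distance = 5


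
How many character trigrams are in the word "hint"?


Word: "hint" (length 4)
Number of 3-grams = length - 3 + 1 = 4 - 3 + 1
= 2


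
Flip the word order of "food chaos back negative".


Original: "food chaos back negative"
Words (1..n): food | chaos | back | negative
Reversed (n..1): negative | back | chaos | food
Result = "negative back chaos food"


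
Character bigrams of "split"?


Word: "split" (length 5)
Number of bigrams = 5 - 2 + 1 = 4
  Position 0: "sp"
  Position 1: "pl"
  Position 2: "li"
  Position 3: "it"
Bigrams = "sp", "pl", "li", "it"


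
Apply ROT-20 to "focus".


Word: "focus"
Shift: 20
Each letter → (letter + shift) mod 26:
  'f' (5) + 20 = 25 → 'z'
  'o' (14) + 20 = 8 → 'i'
  'c' (2) + 20 = 22 → 'w'
  'u' (20) + 20 = 14 → 'o'
  's' (18) + 20 = 12 → 'm'
Result = "ziwom"


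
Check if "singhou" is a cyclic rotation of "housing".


Word: "housing", Candidate: "singhou"
Method: check if candidate is substring of word+word
"housinghousing" contains "singhou"? Yes
Is rotation = Yes


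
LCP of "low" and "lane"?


Word 1: "low"
Word 2: "lane"
Comparing from start:
  Pos 0: 'l' == 'l'
  Pos 1: 'o' != 'a' (stop)
LCP = "l" (length 1)


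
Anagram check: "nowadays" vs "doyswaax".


Word 1: "nowadays" → sorted: aadnoswy
Word 2: "doyswaax" → sorted: aadoswxy
Same letters? aadnoswy != aadoswxy
Anagram = No


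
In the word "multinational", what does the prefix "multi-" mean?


Prefix: multi-
Example: multinational (multi- + national)
Meaning = many


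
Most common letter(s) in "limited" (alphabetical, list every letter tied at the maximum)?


Word: "limited"
Letter counts:
  'd': 1
  'e': 1
  'i': 2
  'l': 1
  'm': 1
  't': 1
Maximum count = 2
Most frequent = 'i' (2 times each)


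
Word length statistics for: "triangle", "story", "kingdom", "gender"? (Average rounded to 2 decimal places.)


Lengths: "triangle"=8, "story"=5, "kingdom"=7, "gender"=6
Sum = 26, Count = 4
Average = 26/4 = 6.50
= avg=6.50, min=5, max=8


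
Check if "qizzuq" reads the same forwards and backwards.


Word: "qizzuq"
Reversed: "quzziq"
Forward == Backward? qizzuq != quzziq
Palindrome = No


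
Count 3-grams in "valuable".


Word: "valuable" (length 8)
Number of 3-grams = length - 3 + 1 = 8 - 3 + 1
= 6


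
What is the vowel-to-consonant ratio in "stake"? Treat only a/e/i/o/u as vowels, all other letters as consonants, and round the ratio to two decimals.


Word: "stake"
Vowels (a,e,i,o,u): 2
Consonants: 3
Ratio = 2/3
= 0.67


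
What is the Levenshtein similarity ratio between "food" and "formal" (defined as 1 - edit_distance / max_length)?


Word 1: "food" (length 4)
Word 2: "formal" (length 6)
One optimal edit sequence:
  1. keep 'f'
  2. keep 'o'
  3. insert 'r'  (+1)
  4. insert 'm'  (+1)
  5. substitute 'o' -> 'a'  (+1)
  6. substitute 'd' -> 'l'  (+1)
Edit distance = 4
Max length = max(4, 6) = 6
Similarity = 1 - 4/6
= 0.3333


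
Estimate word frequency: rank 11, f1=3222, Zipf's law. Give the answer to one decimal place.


Zipf's law: f(r) = f(1) / r
f(1) = 3222
f(11) = 3222 / 11
= 292.9 occurrences


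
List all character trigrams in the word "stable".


Word: "stable" (length 6)
Number of trigrams = 6 - 3 + 1 = 4
  Position 0: "sta"
  Position 1: "tab"
  Position 2: "abl"
  Position 3: "ble"
Trigrams = "sta", "tab", "abl", "ble"


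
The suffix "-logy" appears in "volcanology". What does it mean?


Suffix: -logy
Example: volcanology = volcano + -logy
Meaning = study of


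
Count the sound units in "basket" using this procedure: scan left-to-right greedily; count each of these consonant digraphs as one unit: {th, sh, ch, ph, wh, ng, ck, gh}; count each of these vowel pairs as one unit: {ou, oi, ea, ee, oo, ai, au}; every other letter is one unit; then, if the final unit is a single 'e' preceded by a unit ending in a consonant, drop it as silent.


Word: "basket" (6 letters)
Left-to-right scan:
  1. 'b' (letter)
  2. 'a' (letter)
  3. 's' (letter)
  4. 'k' (letter)
  5. 'e' (letter)
  6. 't' (letter)
Units from scan: 6
Sound units = 6 units


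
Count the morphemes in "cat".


Word: "cat"
Morphemes: cat
Each morpheme carries meaning
= 1 morpheme


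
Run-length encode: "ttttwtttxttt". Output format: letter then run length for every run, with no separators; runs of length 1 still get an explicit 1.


String: "ttttwtttxttt"
Scanning for consecutive runs:
  't' x 4
  'w' x 1
  't' x 3
  'x' x 1
  't' x 3
RLE = "t4w1t3x1t3"


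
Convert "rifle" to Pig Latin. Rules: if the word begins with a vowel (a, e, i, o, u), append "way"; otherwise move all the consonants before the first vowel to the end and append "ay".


Word: "rifle"
Starts with consonant(s) → move to end, add 'ay'
Consonant cluster: "r"
Pig Latin = "ifleray"


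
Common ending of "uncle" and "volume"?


Word 1: "uncle"
Word 2: "volume"
Comparing from end:
  Pos -1: 'e' == 'e'
  Pos -2: 'l' != 'm' (stop)
LCS = "e" (length 1)


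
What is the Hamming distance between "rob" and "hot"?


Comparing character by character (same length = 3):
  Pos 0: 'r' vs 'h' !=
  Pos 1: 'o' vs 'o' =
  Pos 2: 'b' vs 't' !=
Hamming distance = 2


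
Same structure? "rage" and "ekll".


Pattern of "rage": [0, 1, 2, 3]
Pattern of "ekll": [0, 1, 2, 2]
Patterns do not match
Same pattern = No


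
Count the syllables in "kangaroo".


Word: "kangaroo"
Syllable breakdown: kan / ga / roo
Counting: 3 parts
= 3 syllables


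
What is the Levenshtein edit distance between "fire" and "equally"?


Word 1: "fire" (length 4)
Word 2: "equally" (length 7)
One optimal edit sequence (insert/delete/substitute each cost 1):
  1. insert 'e'  (+1)
  2. insert 'q'  (+1)
  3. insert 'u'  (+1)
  4. substitute 'f' -> 'a'  (+1)
  5. substitute 'i' -> 'l'  (+1)
  6. substitute 'r' -> 'l'  (+1)
  7. substitute 'e' -> 'y'  (+1)
Total edit operations: 7
Edit distance = 7


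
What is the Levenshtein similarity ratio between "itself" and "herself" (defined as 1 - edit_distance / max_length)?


Word 1: "itself" (length 6)
Word 2: "herself" (length 7)
One optimal edit sequence:
  1. insert 'h'  (+1)
  2. substitute 'i' -> 'e'  (+1)
  3. substitute 't' -> 'r'  (+1)
  4. keep 's'
  5. keep 'e'
  6. keep 'l'
  7. keep 'f'
Edit distance = 3
Max length = max(6, 7) = 7
Similarity = 1 - 3/7
= 0.5714


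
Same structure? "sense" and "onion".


Pattern of "sense": [0, 1, 2, 0, 1]
Pattern of "onion": [0, 1, 2, 0, 1]
Patterns match
Same pattern = Yes


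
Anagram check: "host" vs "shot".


Word 1: "host" → sorted: host
Word 2: "shot" → sorted: host
Same letters? host == host
Anagram = Yes


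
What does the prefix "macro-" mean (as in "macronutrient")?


Prefix: macro-
As in: macronutrient -> macro- + nutrient
Meaning = large


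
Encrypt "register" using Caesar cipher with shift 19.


Word: "register"
Shift: 19
Each letter → (letter + shift) mod 26:
  'r' (17) + 19 = 10 → 'k'
  'e' (4) + 19 = 23 → 'x'
  'g' (6) + 19 = 25 → 'z'
  'i' (8) + 19 = 1 → 'b'
  's' (18) + 19 = 11 → 'l'
  't' (19) + 19 = 12 → 'm'
  'e' (4) + 19 = 23 → 'x'
  'r' (17) + 19 = 10 → 'k'
Result = "kxzblmxk"


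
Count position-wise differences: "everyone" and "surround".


Comparing character by character (same length = 8):
  Pos 0: 'e' vs 's' !=
  Pos 1: 'v' vs 'u' !=
  Pos 2: 'e' vs 'r' !=
  Pos 3: 'r' vs 'r' =
  Pos 4: 'y' vs 'o' !=
  Pos 5: 'o' vs 'u' !=
  Pos 6: 'n' vs 'n' =
  Pos 7: 'e' vs 'd' !=
Hamming distance = 6


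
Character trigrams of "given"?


Word: "given" (length 5)
Number of trigrams = 5 - 3 + 1 = 3
  Position 0: "giv"
  Position 1: "ive"
  Position 2: "ven"
Trigrams = "giv", "ive", "ven"


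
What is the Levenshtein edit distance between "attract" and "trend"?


Word 1: "attract" (length 7)
Word 2: "trend" (length 5)
One optimal edit sequence (insert/delete/substitute each cost 1):
  1. delete 'a'  (+1)
  2. delete 't'  (+1)
  3. keep 't'
  4. keep 'r'
  5. substitute 'a' -> 'e'  (+1)
  6. substitute 'c' -> 'n'  (+1)
  7. substitute 't' -> 'd'  (+1)
Total edit operations: 5
Edit distance = 5


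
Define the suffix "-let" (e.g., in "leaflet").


Suffix: -let
As in: leaflet -> leaf + -let
Meaning = small


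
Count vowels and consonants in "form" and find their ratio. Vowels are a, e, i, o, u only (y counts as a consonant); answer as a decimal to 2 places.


Word: "form"
Vowels (a,e,i,o,u): 1
Consonants: 3
Ratio = 1/3
= 0.33


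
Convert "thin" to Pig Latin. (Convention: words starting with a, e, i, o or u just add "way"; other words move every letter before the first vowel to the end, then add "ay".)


Word: "thin"
Starts with consonant(s) → move to end, add 'ay'
Consonant cluster: "th"
Pig Latin = "inthay"


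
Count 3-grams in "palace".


Word: "palace" (length 6)
Number of 3-grams = length - 3 + 1 = 6 - 3 + 1
= 4


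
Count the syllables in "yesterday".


Word: "yesterday"
Syllable breakdown: yes-ter-day
Counting: 3 parts
= 3 syllables


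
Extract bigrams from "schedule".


Word: "schedule" (length 8)
Number of bigrams = 8 - 2 + 1 = 7
  Position 0: "sc"
  Position 1: "ch"
  Position 2: "he"
  Position 3: "ed"
  Position 4: "du"
  Position 5: "ul"
  Position 6: "le"
Bigrams = "sc", "ch", "he", "ed", "du", "ul", "le"


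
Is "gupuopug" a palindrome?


Word: "gupuopug"
Reversed: "gupoupug"
Forward == Backward? gupuopug != gupoupug
Palindrome = No


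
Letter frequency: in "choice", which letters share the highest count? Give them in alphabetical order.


Word: "choice"
Letter counts:
  'c': 2
  'e': 1
  'h': 1
  'i': 1
  'o': 1
Maximum count = 2
Most frequent = 'c' (2 times each)


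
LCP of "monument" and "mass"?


Word 1: "monument"
Word 2: "mass"
Comparing from start:
  Pos 0: 'm' == 'm'
  Pos 1: 'o' != 'a' (stop)
LCP = "m" (length 1)


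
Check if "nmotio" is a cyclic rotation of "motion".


Word: "motion", Candidate: "nmotio"
Method: check if candidate is substring of word+word
"motionmotion" contains "nmotio"? Yes
Is rotation = Yes


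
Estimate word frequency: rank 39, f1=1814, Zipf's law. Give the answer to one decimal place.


Zipf's law: f(r) = f(1) / r
f(1) = 1814
f(39) = 1814 / 39
= 46.5 occurrences


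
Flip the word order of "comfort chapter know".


Original: "comfort chapter know"
Words (1..n): comfort | chapter | know
Reversed (n..1): know | chapter | comfort
Result = "know chapter comfort"


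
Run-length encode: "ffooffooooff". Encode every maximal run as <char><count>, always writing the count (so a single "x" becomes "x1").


String: "ffooffooooff"
Scanning for consecutive runs:
  'f' x 2
  'o' x 2
  'f' x 2
  'o' x 4
  'f' x 2
RLE = "f2o2f2o4f2"


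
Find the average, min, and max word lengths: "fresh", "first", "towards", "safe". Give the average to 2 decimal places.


Lengths: "fresh"=5, "first"=5, "towards"=7, "safe"=4
Sum = 21, Count = 4
Average = 21/4 = 5.25
= avg=5.25, min=4, max=7


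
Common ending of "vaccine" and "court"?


Word 1: "vaccine"
Word 2: "court"
Comparing from end:
  Pos -1: 'e' != 't' (stop)
LCS = "" (length 0)


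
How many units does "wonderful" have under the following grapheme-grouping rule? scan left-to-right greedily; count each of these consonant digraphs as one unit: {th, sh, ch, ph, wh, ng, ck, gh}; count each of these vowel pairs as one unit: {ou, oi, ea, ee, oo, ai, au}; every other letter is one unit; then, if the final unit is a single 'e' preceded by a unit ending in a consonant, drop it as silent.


Word: "wonderful" (9 letters)
Left-to-right scan:
  [1] 'w' (letter)
  [2] 'o' (letter)
  [3] 'n' (letter)
  [4] 'd' (letter)
  [5] 'e' (letter)
  [6] 'r' (letter)
  [7] 'f' (letter)
  [8] 'u' (letter)
  [9] 'l' (letter)
Units from scan: 9
Sound units = 9 units


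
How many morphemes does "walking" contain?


Word: "walking"
Morphemes: walk + -ing
Each morpheme carries meaning
= 2 morphemes


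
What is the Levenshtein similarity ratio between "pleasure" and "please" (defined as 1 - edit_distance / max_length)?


Word 1: "pleasure" (length 8)
Word 2: "please" (length 6)
One optimal edit sequence:
  1. keep 'p'
  2. keep 'l'
  3. keep 'e'
  4. keep 'a'
  5. keep 's'
  6. delete 'u'  (+1)
  7. delete 'r'  (+1)
  8. keep 'e'
Edit distance = 2
Max length = max(8, 6) = 8
Similarity = 1 - 2/8
= 0.7500


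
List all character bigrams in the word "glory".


Word: "glory" (length 5)
Number of bigrams = 5 - 2 + 1 = 4
  Position 0: "gl"
  Position 1: "lo"
  Position 2: "or"
  Position 3: "ry"
Bigrams = "gl", "lo", "or", "ry"


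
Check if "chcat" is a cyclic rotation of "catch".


Word: "catch", Candidate: "chcat"
Method: check if candidate is substring of word+word
"catchcatch" contains "chcat"? Yes
Is rotation = Yes


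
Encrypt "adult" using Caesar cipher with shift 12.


Word: "adult"
Shift: 12
Each letter → (letter + shift) mod 26:
  'a' (0) + 12 = 12 → 'm'
  'd' (3) + 12 = 15 → 'p'
  'u' (20) + 12 = 6 → 'g'
  'l' (11) + 12 = 23 → 'x'
  't' (19) + 12 = 5 → 'f'
Result = "mpgxf"


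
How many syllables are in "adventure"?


Word: "adventure"
Syllable breakdown: ad | ven | ture
Counting: 3 parts
= 3 syllables


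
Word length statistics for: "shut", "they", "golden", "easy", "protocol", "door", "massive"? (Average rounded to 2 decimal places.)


Lengths: "shut"=4, "they"=4, "golden"=6, "easy"=4, "protocol"=8, "door"=4, "massive"=7
Sum = 37, Count = 7
Average = 37/7 = 5.29
= avg=5.29, min=4, max=8


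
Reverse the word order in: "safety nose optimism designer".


Original: "safety nose optimism designer"
Words (1..n): safety | nose | optimism | designer
Reversed (n..1): designer | optimism | nose | safety
Result = "designer optimism nose safety"


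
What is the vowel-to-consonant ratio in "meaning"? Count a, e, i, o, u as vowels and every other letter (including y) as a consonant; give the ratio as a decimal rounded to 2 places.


Word: "meaning"
Vowels (a,e,i,o,u): 3
Consonants: 4
Ratio = 3/4
= 0.75


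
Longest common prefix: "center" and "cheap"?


Word 1: "center"
Word 2: "cheap"
Comparing from start:
  Pos 0: 'c' == 'c'
  Pos 1: 'e' != 'h' (stop)
LCP = "c" (length 1)


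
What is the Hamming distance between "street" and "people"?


Comparing character by character (same length = 6):
  Pos 0: 's' vs 'p' !=
  Pos 1: 't' vs 'e' !=
  Pos 2: 'r' vs 'o' !=
  Pos 3: 'e' vs 'p' !=
  Pos 4: 'e' vs 'l' !=
  Pos 5: 't' vs 'e' !=
Hamming distance = 6


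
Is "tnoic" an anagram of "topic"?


Word 1: "topic" → sorted: ciopt
Word 2: "tnoic" → sorted: cinot
Same letters? ciopt != cinot
Anagram = No


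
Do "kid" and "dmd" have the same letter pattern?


Pattern of "kid": [0, 1, 2]
Pattern of "dmd": [0, 1, 0]
Patterns do not match
Same pattern = No


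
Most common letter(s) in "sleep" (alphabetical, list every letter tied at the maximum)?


Word: "sleep"
Letter counts:
  'e': 2
  'l': 1
  'p': 1
  's': 1
Maximum count = 2
Most frequent = 'e' (2 times each)


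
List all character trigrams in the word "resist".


Word: "resist" (length 6)
Number of trigrams = 6 - 3 + 1 = 4
  Position 0: "res"
  Position 1: "esi"
  Position 2: "sis"
  Position 3: "ist"
Trigrams = "res", "esi", "sis", "ist"


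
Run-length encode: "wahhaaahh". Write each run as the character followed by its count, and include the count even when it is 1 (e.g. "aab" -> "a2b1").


String: "wahhaaahh"
Scanning for consecutive runs:
  'w' x 1
  'a' x 1
  'h' x 2
  'a' x 3
  'h' x 2
RLE = "w1a1h2a3h2"


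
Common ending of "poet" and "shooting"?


Word 1: "poet"
Word 2: "shooting"
Comparing from end:
  Pos -1: 't' != 'g' (stop)
LCS = "" (length 0)


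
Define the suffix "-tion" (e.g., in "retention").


Suffix: -tion
As in: retention -> retain + -tion, with a spelling change
Meaning = act or process


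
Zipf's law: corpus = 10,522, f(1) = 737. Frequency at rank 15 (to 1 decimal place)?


Zipf's law: f(r) = f(1) / r
f(1) = 737
f(15) = 737 / 15
= 49.1 occurrences


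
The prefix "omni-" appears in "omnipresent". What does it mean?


Prefix: omni-
Example: omnipresent = omni- + present
Meaning = all


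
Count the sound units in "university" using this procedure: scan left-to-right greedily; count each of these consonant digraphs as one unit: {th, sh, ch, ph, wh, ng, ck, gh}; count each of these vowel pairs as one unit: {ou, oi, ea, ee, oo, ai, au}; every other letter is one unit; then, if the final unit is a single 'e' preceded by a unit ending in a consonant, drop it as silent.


Word: "university" (10 letters)
Left-to-right scan:
  (1) 'u' (letter)
  (2) 'n' (letter)
  (3) 'i' (letter)
  (4) 'v' (letter)
  (5) 'e' (letter)
  (6) 'r' (letter)
  (7) 's' (letter)
  (8) 'i' (letter)
  (9) 't' (letter)
  (10) 'y' (letter)
Units from scan: 10
Sound units = 10 units
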